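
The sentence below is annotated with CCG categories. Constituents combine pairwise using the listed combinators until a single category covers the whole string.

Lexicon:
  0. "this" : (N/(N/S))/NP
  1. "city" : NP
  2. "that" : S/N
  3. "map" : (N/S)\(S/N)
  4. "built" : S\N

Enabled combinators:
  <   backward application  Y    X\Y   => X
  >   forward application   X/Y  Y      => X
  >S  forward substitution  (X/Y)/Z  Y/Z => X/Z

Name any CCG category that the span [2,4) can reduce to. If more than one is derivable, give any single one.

[0,5] S   <
  [0,4] N   >
    [0,2] N/(N/S)   >
      [0,1] "this" : (N/(N/S))/NP
      [1,2] "city" : NP
    [2,4] N/S   <
      [2,3] "that" : S/N
      [3,4] "map" : (N/S)\(S/N)
  [4,5] "built" : S\N

N/S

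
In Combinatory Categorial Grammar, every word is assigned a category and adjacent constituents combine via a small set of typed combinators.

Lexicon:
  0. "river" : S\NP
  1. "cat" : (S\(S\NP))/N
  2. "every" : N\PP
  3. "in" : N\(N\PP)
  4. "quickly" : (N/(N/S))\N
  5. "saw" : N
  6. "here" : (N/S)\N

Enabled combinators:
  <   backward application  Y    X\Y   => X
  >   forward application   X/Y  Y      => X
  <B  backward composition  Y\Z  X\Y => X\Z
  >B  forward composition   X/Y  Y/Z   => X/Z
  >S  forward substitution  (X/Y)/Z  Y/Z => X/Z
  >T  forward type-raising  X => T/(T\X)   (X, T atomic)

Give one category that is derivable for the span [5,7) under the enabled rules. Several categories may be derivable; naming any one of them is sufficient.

[0,7] S   <
  [0,1] "river" : S\NP
  [1,7] S\(S\NP)   >
    [1,2] "cat" : (S\(S\NP))/N
    [2,7] N   >
      [2,5] N/(N/S)   <
        [2,4] N   <
          [2,3] "every" : N\PP
          [3,4] "in" : N\(N\PP)
        [4,5] "quickly" : (N/(N/S))\N
      [5,7] N/S   <
        [5,6] "saw" : N
        [6,7] "here" : (N/S)\N

N/S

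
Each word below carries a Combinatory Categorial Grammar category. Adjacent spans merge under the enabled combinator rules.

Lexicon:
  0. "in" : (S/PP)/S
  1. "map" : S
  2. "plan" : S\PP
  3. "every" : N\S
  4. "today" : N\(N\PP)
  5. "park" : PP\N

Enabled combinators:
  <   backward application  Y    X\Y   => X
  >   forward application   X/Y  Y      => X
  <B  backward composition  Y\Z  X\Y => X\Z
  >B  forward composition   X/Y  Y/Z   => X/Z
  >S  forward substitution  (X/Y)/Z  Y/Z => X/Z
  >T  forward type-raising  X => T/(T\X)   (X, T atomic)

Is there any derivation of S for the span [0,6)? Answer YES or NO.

YES

[0,6] S   >
  [0,2] S/PP   >
    [0,1] "in" : (S/PP)/S
    [1,2] "map" : S
  [2,6] PP   <
    [2,5] N   <
      [2,4] N\PP   <B
        [2,3] "plan" : S\PP
        [3,4] "every" : N\S
      [4,5] "today" : N\(N\PP)
    [5,6] "park" : PP\N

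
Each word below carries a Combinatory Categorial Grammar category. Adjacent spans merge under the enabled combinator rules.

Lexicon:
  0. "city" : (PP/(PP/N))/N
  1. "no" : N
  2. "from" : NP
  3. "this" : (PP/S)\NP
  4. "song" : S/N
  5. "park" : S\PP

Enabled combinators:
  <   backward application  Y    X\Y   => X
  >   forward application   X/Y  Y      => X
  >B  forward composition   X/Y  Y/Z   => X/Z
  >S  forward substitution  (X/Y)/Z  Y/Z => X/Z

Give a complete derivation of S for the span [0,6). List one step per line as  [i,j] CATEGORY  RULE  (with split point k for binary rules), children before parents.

[0,6] S   <
  [0,5] PP   >
    [0,2] PP/(PP/N)   >
      [0,1] "city" : (PP/(PP/N))/N
      [1,2] "no" : N
    [2,5] PP/N   >B
      [2,4] PP/S   <
        [2,3] "from" : NP
        [3,4] "this" : (PP/S)\NP
      [4,5] "song" : S/N
  [5,6] "park" : S\PP

[0,1] (PP/(PP/N))/N  lex  "city"
[1,2] N  lex  "no"
[0,2] PP/(PP/N)  >  k=1
[2,3] NP  lex  "from"
[3,4] (PP/S)\NP  lex  "this"
[2,4] PP/S  <  k=3
[4,5] S/N  lex  "song"
[2,5] PP/N  >B  k=4
[0,5] PP  >  k=2
[5,6] S\PP  lex  "park"
[0,6] S  <  k=5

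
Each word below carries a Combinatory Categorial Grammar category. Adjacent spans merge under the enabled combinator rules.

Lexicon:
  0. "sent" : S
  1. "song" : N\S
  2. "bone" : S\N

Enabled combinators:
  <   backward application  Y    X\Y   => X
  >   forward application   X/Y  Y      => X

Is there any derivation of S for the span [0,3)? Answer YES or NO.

YES

[0,3] S   <
  [0,2] N   <
    [0,1] "sent" : S
    [1,2] "song" : N\S
  [2,3] "bone" : S\N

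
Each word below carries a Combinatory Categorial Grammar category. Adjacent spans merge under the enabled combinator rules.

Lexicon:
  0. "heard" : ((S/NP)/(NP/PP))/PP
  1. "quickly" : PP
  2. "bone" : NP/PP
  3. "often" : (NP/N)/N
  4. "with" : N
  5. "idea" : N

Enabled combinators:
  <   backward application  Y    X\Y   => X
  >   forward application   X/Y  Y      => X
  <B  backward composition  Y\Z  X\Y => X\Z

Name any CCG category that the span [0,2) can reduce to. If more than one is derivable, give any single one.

(S/NP)/(NP/PP)

[0,6] S   >
  [0,3] S/NP   >
    [0,2] (S/NP)/(NP/PP)   >
      [0,1] "heard" : ((S/NP)/(NP/PP))/PP
      [1,2] "quickly" : PP
    [2,3] "bone" : NP/PP
  [3,6] NP   >
    [3,5] NP/N   >
      [3,4] "often" : (NP/N)/N
      [4,5] "with" : N
    [5,6] "idea" : N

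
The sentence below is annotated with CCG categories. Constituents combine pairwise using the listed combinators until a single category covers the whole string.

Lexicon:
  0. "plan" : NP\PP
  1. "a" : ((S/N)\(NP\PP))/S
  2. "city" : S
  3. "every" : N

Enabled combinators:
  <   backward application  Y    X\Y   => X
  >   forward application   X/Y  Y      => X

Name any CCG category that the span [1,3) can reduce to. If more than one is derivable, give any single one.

(S/N)\(NP\PP)

[0,4] S   >
  [0,3] S/N   <
    [0,1] "plan" : NP\PP
    [1,3] (S/N)\(NP\PP)   >
      [1,2] "a" : ((S/N)\(NP\PP))/S
      [2,3] "city" : S
  [3,4] "every" : N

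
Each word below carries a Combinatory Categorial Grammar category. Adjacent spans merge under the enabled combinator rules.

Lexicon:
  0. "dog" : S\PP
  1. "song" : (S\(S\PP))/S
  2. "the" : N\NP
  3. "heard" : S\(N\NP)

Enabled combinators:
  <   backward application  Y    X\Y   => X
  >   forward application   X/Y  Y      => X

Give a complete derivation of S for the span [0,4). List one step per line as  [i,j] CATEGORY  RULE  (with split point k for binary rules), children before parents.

[0,4] S   <
  [0,1] "dog" : S\PP
  [1,4] S\(S\PP)   >
    [1,2] "song" : (S\(S\PP))/S
    [2,4] S   <
      [2,3] "the" : N\NP
      [3,4] "heard" : S\(N\NP)

[0,1] S\PP  lex  "dog"
[1,2] (S\(S\PP))/S  lex  "song"
[2,3] N\NP  lex  "the"
[3,4] S\(N\NP)  lex  "heard"
[2,4] S  <  k=3
[1,4] S\(S\PP)  >  k=2
[0,4] S  <  k=1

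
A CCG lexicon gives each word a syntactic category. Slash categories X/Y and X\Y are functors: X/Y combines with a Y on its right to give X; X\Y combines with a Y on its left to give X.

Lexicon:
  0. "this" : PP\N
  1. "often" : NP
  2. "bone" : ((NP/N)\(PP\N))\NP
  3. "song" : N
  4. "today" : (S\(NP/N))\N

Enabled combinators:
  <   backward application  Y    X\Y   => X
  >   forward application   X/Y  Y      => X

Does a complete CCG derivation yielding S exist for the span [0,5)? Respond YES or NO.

[0,5] S   <
  [0,3] NP/N   <
    [0,1] "this" : PP\N
    [1,3] (NP/N)\(PP\N)   <
      [1,2] "often" : NP
      [2,3] "bone" : ((NP/N)\(PP\N))\NP
  [3,5] S\(NP/N)   <
    [3,4] "song" : N
    [4,5] "today" : (S\(NP/N))\N

YES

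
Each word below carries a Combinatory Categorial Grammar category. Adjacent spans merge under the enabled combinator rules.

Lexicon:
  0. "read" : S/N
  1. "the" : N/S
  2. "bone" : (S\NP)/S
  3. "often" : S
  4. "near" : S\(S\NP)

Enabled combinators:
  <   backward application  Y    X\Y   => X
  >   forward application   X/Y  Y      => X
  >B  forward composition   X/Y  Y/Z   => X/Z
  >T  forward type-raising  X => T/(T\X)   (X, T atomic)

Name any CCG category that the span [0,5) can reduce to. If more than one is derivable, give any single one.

[0,5] S   >
  [0,1] "read" : S/N
  [1,5] N   >
    [1,2] "the" : N/S
    [2,5] S   <
      [2,4] S\NP   >
        [2,3] "bone" : (S\NP)/S
        [3,4] "often" : S
      [4,5] "near" : S\(S\NP)

S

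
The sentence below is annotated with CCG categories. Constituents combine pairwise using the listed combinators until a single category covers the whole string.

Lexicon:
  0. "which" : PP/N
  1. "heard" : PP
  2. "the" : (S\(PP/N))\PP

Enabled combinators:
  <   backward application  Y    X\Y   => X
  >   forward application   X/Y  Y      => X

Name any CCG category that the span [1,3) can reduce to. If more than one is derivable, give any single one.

S\(PP/N)

[0,3] S   <
  [0,1] "which" : PP/N
  [1,3] S\(PP/N)   <
    [1,2] "heard" : PP
    [2,3] "the" : (S\(PP/N))\PP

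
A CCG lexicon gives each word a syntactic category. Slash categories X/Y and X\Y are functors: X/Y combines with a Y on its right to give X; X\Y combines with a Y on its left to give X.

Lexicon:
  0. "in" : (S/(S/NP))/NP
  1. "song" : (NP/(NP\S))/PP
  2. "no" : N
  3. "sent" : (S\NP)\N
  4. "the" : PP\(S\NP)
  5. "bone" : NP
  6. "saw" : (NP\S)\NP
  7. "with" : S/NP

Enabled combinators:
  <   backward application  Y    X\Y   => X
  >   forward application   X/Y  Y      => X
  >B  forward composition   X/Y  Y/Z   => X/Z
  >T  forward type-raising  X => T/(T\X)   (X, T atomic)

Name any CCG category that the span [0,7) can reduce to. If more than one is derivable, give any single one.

S/(S/NP)

[0,8] S   >
  [0,7] S/(S/NP)   >
    [0,1] "in" : (S/(S/NP))/NP
    [1,7] NP   >
      [1,5] NP/(NP\S)   >
        [1,2] "song" : (NP/(NP\S))/PP
        [2,5] PP   <
          [2,4] S\NP   <
            [2,3] "no" : N
            [3,4] "sent" : (S\NP)\N
          [4,5] "the" : PP\(S\NP)
      [5,7] NP\S   <
        [5,6] "bone" : NP
        [6,7] "saw" : (NP\S)\NP
  [7,8] "with" : S/NP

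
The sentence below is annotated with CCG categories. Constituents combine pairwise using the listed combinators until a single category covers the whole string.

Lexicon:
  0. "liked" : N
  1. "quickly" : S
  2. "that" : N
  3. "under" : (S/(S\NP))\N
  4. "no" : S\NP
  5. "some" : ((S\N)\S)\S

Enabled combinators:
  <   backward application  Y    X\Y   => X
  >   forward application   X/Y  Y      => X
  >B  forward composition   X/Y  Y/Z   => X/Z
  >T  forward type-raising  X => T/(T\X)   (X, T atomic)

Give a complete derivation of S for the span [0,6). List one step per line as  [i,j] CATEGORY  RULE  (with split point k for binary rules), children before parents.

[0,6] S   >
  [0,1] S/(S\N)   >T
    [0,1] "liked" : N
  [1,6] S\N   <
    [1,2] "quickly" : S
    [2,6] (S\N)\S   <
      [2,5] S   >
        [2,4] S/(S\NP)   <
          [2,3] "that" : N
          [3,4] "under" : (S/(S\NP))\N
        [4,5] "no" : S\NP
      [5,6] "some" : ((S\N)\S)\S

[0,1] N  lex  "liked"
[0,1] S/(S\N)  >T
[1,2] S  lex  "quickly"
[2,3] N  lex  "that"
[3,4] (S/(S\NP))\N  lex  "under"
[2,4] S/(S\NP)  <  k=3
[4,5] S\NP  lex  "no"
[2,5] S  >  k=4
[5,6] ((S\N)\S)\S  lex  "some"
[2,6] (S\N)\S  <  k=5
[1,6] S\N  <  k=2
[0,6] S  >  k=1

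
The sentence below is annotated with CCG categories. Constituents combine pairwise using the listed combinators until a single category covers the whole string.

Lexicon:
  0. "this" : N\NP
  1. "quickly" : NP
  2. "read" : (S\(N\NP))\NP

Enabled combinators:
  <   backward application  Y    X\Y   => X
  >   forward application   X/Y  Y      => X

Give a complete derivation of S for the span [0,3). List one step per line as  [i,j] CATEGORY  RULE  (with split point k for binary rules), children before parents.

[0,1] N\NP  lex  "this"
[1,2] NP  lex  "quickly"
[2,3] (S\(N\NP))\NP  lex  "read"
[1,3] S\(N\NP)  <  k=2
[0,3] S  <  k=1

[0,3] S   <
  [0,1] "this" : N\NP
  [1,3] S\(N\NP)   <
    [1,2] "quickly" : NP
    [2,3] "read" : (S\(N\NP))\NP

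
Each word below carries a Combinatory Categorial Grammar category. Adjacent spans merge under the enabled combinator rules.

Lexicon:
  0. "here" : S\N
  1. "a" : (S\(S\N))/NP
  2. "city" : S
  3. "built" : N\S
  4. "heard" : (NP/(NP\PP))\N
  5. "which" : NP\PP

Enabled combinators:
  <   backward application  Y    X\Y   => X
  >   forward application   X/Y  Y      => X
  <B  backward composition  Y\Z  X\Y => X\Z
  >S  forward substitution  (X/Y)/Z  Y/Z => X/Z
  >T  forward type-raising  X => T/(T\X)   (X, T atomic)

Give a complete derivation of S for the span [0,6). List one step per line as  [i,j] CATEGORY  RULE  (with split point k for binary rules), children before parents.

[0,1] S\N  lex  "here"
[1,2] (S\(S\N))/NP  lex  "a"
[2,3] S  lex  "city"
[3,4] N\S  lex  "built"
[2,4] N  <  k=3
[4,5] (NP/(NP\PP))\N  lex  "heard"
[2,5] NP/(NP\PP)  <  k=4
[5,6] NP\PP  lex  "which"
[2,6] NP  >  k=5
[1,6] S\(S\N)  >  k=2
[0,6] S  <  k=1

[0,6] S   <
  [0,1] "here" : S\N
  [1,6] S\(S\N)   >
    [1,2] "a" : (S\(S\N))/NP
    [2,6] NP   >
      [2,5] NP/(NP\PP)   <
        [2,4] N   <
          [2,3] "city" : S
          [3,4] "built" : N\S
        [4,5] "heard" : (NP/(NP\PP))\N
      [5,6] "which" : NP\PP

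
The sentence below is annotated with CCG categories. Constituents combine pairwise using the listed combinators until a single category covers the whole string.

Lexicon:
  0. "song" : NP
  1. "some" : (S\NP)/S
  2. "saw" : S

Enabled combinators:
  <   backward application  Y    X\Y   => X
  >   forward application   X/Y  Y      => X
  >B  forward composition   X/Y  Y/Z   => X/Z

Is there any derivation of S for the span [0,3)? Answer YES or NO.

YES

[0,3] S   <
  [0,1] "song" : NP
  [1,3] S\NP   >
    [1,2] "some" : (S\NP)/S
    [2,3] "saw" : S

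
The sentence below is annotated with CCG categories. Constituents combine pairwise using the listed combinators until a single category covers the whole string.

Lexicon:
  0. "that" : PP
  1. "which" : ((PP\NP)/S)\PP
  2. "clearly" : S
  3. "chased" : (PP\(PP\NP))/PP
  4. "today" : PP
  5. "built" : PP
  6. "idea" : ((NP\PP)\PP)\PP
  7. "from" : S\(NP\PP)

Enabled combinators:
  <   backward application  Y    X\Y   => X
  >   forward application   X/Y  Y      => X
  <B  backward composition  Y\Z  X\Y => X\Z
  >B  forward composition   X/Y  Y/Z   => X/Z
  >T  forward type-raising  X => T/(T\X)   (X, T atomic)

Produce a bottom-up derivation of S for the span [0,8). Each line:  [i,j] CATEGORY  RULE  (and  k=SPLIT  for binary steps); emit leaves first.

[0,1] PP  lex  "that"
[1,2] ((PP\NP)/S)\PP  lex  "which"
[0,2] (PP\NP)/S  <  k=1
[2,3] S  lex  "clearly"
[0,3] PP\NP  >  k=2
[3,4] (PP\(PP\NP))/PP  lex  "chased"
[4,5] PP  lex  "today"
[3,5] PP\(PP\NP)  >  k=4
[0,5] PP  <  k=3
[5,6] PP  lex  "built"
[6,7] ((NP\PP)\PP)\PP  lex  "idea"
[5,7] (NP\PP)\PP  <  k=6
[7,8] S\(NP\PP)  lex  "from"
[5,8] S\PP  <B  k=7
[0,8] S  <  k=5

[0,8] S   <
  [0,5] PP   <
    [0,3] PP\NP   >
      [0,2] (PP\NP)/S   <
        [0,1] "that" : PP
        [1,2] "which" : ((PP\NP)/S)\PP
      [2,3] "clearly" : S
    [3,5] PP\(PP\NP)   >
      [3,4] "chased" : (PP\(PP\NP))/PP
      [4,5] "today" : PP
  [5,8] S\PP   <B
    [5,7] (NP\PP)\PP   <
      [5,6] "built" : PP
      [6,7] "idea" : ((NP\PP)\PP)\PP
    [7,8] "from" : S\(NP\PP)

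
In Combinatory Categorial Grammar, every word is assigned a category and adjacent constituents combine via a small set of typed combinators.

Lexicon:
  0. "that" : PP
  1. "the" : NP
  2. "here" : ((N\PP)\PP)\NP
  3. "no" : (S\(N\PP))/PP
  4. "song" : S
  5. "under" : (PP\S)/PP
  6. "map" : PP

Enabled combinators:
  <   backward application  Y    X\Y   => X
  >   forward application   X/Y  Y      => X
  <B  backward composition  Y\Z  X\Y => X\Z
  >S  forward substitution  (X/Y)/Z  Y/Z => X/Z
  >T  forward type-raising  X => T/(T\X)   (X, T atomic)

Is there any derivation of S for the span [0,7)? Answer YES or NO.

YES

[0,7] S   <
  [0,3] N\PP   <
    [0,1] "that" : PP
    [1,3] (N\PP)\PP   <
      [1,2] "the" : NP
      [2,3] "here" : ((N\PP)\PP)\NP
  [3,7] S\(N\PP)   >
    [3,4] "no" : (S\(N\PP))/PP
    [4,7] PP   <
      [4,5] "song" : S
      [5,7] PP\S   >
        [5,6] "under" : (PP\S)/PP
        [6,7] "map" : PP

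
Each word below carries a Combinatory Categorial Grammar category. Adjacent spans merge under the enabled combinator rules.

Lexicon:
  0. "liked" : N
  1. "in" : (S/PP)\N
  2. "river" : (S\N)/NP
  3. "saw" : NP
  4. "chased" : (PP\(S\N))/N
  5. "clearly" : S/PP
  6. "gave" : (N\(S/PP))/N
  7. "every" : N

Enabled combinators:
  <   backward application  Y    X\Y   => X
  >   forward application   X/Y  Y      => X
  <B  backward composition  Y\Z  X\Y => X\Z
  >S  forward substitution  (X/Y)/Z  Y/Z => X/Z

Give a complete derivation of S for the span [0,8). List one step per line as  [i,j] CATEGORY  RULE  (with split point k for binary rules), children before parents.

[0,8] S   >
  [0,2] S/PP   <
    [0,1] "liked" : N
    [1,2] "in" : (S/PP)\N
  [2,8] PP   <
    [2,4] S\N   >
      [2,3] "river" : (S\N)/NP
      [3,4] "saw" : NP
    [4,8] PP\(S\N)   >
      [4,5] "chased" : (PP\(S\N))/N
      [5,8] N   <
        [5,6] "clearly" : S/PP
        [6,8] N\(S/PP)   >
          [6,7] "gave" : (N\(S/PP))/N
          [7,8] "every" : N

[0,1] N  lex  "liked"
[1,2] (S/PP)\N  lex  "in"
[0,2] S/PP  <  k=1
[2,3] (S\N)/NP  lex  "river"
[3,4] NP  lex  "saw"
[2,4] S\N  >  k=3
[4,5] (PP\(S\N))/N  lex  "chased"
[5,6] S/PP  lex  "clearly"
[6,7] (N\(S/PP))/N  lex  "gave"
[7,8] N  lex  "every"
[6,8] N\(S/PP)  >  k=7
[5,8] N  <  k=6
[4,8] PP\(S\N)  >  k=5
[2,8] PP  <  k=4
[0,8] S  >  k=2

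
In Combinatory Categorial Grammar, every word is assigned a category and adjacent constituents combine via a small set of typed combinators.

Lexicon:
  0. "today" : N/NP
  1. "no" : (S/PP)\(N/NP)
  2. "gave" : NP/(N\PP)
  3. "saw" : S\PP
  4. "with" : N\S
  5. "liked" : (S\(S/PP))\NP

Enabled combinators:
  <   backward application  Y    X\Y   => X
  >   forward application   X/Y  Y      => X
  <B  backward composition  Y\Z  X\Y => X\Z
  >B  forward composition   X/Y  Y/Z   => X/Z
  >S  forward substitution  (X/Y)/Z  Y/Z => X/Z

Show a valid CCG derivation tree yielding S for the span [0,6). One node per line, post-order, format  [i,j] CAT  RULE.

[0,6] S   <
  [0,2] S/PP   <
    [0,1] "today" : N/NP
    [1,2] "no" : (S/PP)\(N/NP)
  [2,6] S\(S/PP)   <
    [2,5] NP   >
      [2,3] "gave" : NP/(N\PP)
      [3,5] N\PP   <B
        [3,4] "saw" : S\PP
        [4,5] "with" : N\S
    [5,6] "liked" : (S\(S/PP))\NP

[0,1] N/NP  lex  "today"
[1,2] (S/PP)\(N/NP)  lex  "no"
[0,2] S/PP  <  k=1
[2,3] NP/(N\PP)  lex  "gave"
[3,4] S\PP  lex  "saw"
[4,5] N\S  lex  "with"
[3,5] N\PP  <B  k=4
[2,5] NP  >  k=3
[5,6] (S\(S/PP))\NP  lex  "liked"
[2,6] S\(S/PP)  <  k=5
[0,6] S  <  k=2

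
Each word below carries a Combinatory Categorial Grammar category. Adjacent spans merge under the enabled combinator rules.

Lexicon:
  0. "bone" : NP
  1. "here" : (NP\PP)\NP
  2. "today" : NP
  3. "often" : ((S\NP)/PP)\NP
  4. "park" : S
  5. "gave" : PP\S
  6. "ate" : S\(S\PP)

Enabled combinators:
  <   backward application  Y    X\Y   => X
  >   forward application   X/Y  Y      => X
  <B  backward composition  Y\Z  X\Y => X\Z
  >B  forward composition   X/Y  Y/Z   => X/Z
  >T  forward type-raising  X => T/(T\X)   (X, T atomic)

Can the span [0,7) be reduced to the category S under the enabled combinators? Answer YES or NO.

YES

[0,7] S   <
  [0,6] S\PP   <B
    [0,2] NP\PP   <
      [0,1] "bone" : NP
      [1,2] "here" : (NP\PP)\NP
    [2,6] S\NP   >
      [2,4] (S\NP)/PP   <
        [2,3] "today" : NP
        [3,4] "often" : ((S\NP)/PP)\NP
      [4,6] PP   <
        [4,5] "park" : S
        [5,6] "gave" : PP\S
  [6,7] "ate" : S\(S\PP)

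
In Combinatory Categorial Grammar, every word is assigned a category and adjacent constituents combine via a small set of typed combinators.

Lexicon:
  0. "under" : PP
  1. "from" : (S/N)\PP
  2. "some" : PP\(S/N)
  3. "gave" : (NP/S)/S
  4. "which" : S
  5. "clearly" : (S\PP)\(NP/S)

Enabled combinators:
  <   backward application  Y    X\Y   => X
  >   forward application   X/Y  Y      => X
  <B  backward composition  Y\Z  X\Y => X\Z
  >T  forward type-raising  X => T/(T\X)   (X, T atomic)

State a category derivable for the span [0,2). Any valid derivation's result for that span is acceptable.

[0,6] S   <
  [0,3] PP   <
    [0,2] S/N   <
      [0,1] "under" : PP
      [1,2] "from" : (S/N)\PP
    [2,3] "some" : PP\(S/N)
  [3,6] S\PP   <
    [3,5] NP/S   >
      [3,4] "gave" : (NP/S)/S
      [4,5] "which" : S
    [5,6] "clearly" : (S\PP)\(NP/S)

S/N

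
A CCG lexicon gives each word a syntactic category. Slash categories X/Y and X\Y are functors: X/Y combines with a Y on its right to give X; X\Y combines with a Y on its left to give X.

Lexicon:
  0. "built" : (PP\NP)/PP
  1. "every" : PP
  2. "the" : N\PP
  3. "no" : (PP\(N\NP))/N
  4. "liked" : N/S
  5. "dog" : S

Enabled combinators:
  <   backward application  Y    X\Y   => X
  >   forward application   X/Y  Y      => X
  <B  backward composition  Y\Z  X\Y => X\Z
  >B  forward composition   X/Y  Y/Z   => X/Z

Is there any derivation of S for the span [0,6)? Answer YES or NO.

NO

(PP\NP)/PP PP N\PP (PP\(N\NP))/N N/S S
CKY chart[0,6] = {PP}; S ∉ chart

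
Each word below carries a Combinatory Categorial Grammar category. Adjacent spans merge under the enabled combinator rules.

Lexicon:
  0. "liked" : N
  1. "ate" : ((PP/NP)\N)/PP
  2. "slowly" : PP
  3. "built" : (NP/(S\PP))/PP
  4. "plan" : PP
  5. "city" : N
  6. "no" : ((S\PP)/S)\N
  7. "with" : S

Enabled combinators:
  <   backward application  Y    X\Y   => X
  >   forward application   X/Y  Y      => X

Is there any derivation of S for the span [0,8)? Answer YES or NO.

N ((PP/NP)\N)/PP PP (NP/(S\PP))/PP PP N ((S\PP)/S)\N S
CKY chart[0,8] = {PP}; S ∉ chart

NO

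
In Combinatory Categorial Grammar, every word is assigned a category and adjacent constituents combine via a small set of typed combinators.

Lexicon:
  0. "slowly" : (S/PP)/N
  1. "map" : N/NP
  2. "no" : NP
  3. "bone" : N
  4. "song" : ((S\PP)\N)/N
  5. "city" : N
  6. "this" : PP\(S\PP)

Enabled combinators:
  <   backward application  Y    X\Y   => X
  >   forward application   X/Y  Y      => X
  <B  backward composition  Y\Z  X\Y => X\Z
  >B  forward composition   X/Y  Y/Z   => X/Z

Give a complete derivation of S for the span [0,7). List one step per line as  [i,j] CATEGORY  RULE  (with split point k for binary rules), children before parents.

[0,7] S   >
  [0,3] S/PP   >
    [0,1] "slowly" : (S/PP)/N
    [1,3] N   >
      [1,2] "map" : N/NP
      [2,3] "no" : NP
  [3,7] PP   <
    [3,6] S\PP   <
      [3,4] "bone" : N
      [4,6] (S\PP)\N   >
        [4,5] "song" : ((S\PP)\N)/N
        [5,6] "city" : N
    [6,7] "this" : PP\(S\PP)

[0,1] (S/PP)/N  lex  "slowly"
[1,2] N/NP  lex  "map"
[2,3] NP  lex  "no"
[1,3] N  >  k=2
[0,3] S/PP  >  k=1
[3,4] N  lex  "bone"
[4,5] ((S\PP)\N)/N  lex  "song"
[5,6] N  lex  "city"
[4,6] (S\PP)\N  >  k=5
[3,6] S\PP  <  k=4
[6,7] PP\(S\PP)  lex  "this"
[3,7] PP  <  k=6
[0,7] S  >  k=3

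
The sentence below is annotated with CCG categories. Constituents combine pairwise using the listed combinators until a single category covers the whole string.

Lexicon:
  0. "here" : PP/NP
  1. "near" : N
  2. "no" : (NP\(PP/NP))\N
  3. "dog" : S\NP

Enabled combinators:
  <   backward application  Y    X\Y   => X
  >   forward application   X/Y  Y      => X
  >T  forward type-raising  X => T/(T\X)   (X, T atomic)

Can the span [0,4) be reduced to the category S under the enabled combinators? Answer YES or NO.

[0,4] S   <
  [0,3] NP   <
    [0,1] "here" : PP/NP
    [1,3] NP\(PP/NP)   <
      [1,2] "near" : N
      [2,3] "no" : (NP\(PP/NP))\N
  [3,4] "dog" : S\NP

YES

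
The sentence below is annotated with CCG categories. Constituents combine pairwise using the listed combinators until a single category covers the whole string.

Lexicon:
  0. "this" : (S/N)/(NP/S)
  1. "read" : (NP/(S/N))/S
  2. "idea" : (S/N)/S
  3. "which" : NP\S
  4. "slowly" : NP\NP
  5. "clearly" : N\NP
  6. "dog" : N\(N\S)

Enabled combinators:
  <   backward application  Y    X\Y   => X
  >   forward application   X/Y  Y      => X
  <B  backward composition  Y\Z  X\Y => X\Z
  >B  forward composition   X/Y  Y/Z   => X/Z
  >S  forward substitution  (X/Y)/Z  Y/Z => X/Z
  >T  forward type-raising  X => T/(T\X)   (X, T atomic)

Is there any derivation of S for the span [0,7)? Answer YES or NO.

YES

[0,7] S   >
  [0,3] S/N   >
    [0,1] "this" : (S/N)/(NP/S)
    [1,3] NP/S   >S
      [1,2] "read" : (NP/(S/N))/S
      [2,3] "idea" : (S/N)/S
  [3,7] N   <
    [3,6] N\S   <B
      [3,5] NP\S   <B
        [3,4] "which" : NP\S
        [4,5] "slowly" : NP\NP
      [5,6] "clearly" : N\NP
    [6,7] "dog" : N\(N\S)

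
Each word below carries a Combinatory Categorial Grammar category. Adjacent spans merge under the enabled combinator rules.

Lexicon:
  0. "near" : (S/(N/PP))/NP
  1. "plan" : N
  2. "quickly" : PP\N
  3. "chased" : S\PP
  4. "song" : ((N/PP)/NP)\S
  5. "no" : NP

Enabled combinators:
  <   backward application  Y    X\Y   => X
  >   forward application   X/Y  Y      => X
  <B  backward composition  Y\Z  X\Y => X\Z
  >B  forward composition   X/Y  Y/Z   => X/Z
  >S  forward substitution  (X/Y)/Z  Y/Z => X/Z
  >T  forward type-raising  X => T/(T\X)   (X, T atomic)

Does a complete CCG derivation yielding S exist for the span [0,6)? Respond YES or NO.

[0,6] S   >
  [0,5] S/NP   >S
    [0,1] "near" : (S/(N/PP))/NP
    [1,5] (N/PP)/NP   <
      [1,4] S   <
        [1,3] PP   >
          [1,2] PP/(PP\N)   >T
            [1,2] "plan" : N
          [2,3] "quickly" : PP\N
        [3,4] "chased" : S\PP
      [4,5] "song" : ((N/PP)/NP)\S
  [5,6] "no" : NP

YES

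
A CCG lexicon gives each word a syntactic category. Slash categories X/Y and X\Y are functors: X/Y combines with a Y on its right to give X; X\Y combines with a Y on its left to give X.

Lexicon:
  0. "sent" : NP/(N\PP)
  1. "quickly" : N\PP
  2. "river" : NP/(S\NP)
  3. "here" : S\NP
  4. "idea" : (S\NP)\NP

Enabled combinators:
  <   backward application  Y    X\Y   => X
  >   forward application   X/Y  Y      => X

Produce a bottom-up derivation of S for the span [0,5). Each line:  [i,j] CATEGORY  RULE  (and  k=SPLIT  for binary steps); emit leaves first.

[0,5] S   <
  [0,2] NP   >
    [0,1] "sent" : NP/(N\PP)
    [1,2] "quickly" : N\PP
  [2,5] S\NP   <
    [2,4] NP   >
      [2,3] "river" : NP/(S\NP)
      [3,4] "here" : S\NP
    [4,5] "idea" : (S\NP)\NP

[0,1] NP/(N\PP)  lex  "sent"
[1,2] N\PP  lex  "quickly"
[0,2] NP  >  k=1
[2,3] NP/(S\NP)  lex  "river"
[3,4] S\NP  lex  "here"
[2,4] NP  >  k=3
[4,5] (S\NP)\NP  lex  "idea"
[2,5] S\NP  <  k=4
[0,5] S  <  k=2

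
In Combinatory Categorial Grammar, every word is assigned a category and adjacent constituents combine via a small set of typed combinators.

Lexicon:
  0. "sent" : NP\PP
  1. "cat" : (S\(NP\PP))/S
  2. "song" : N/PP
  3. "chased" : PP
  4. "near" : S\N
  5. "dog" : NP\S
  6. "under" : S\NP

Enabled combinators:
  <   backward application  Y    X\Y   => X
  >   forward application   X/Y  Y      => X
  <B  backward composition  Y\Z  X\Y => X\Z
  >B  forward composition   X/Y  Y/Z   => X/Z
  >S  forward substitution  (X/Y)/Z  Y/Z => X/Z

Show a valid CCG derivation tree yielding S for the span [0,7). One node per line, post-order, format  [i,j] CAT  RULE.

[0,1] NP\PP  lex  "sent"
[1,2] (S\(NP\PP))/S  lex  "cat"
[2,3] N/PP  lex  "song"
[3,4] PP  lex  "chased"
[2,4] N  >  k=3
[4,5] S\N  lex  "near"
[5,6] NP\S  lex  "dog"
[4,6] NP\N  <B  k=5
[2,6] NP  <  k=4
[6,7] S\NP  lex  "under"
[2,7] S  <  k=6
[1,7] S\(NP\PP)  >  k=2
[0,7] S  <  k=1

[0,7] S   <
  [0,1] "sent" : NP\PP
  [1,7] S\(NP\PP)   >
    [1,2] "cat" : (S\(NP\PP))/S
    [2,7] S   <
      [2,6] NP   <
        [2,4] N   >
          [2,3] "song" : N/PP
          [3,4] "chased" : PP
        [4,6] NP\N   <B
          [4,5] "near" : S\N
          [5,6] "dog" : NP\S
      [6,7] "under" : S\NP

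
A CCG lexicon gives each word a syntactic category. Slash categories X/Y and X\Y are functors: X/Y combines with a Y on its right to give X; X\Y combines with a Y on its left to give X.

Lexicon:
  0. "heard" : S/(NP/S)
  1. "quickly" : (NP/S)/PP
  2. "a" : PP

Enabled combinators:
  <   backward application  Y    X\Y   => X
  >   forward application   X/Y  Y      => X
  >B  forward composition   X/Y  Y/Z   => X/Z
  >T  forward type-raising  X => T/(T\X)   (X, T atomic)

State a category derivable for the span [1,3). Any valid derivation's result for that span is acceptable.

[0,3] S   >
  [0,1] "heard" : S/(NP/S)
  [1,3] NP/S   >
    [1,2] "quickly" : (NP/S)/PP
    [2,3] "a" : PP

NP/S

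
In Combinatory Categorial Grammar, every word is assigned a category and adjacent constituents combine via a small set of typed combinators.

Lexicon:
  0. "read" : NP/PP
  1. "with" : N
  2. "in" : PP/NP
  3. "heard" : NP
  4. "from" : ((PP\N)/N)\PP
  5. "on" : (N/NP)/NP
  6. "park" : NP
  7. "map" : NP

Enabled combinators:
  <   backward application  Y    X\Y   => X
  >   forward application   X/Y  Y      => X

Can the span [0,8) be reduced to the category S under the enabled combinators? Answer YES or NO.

NP/PP N PP/NP NP ((PP\N)/N)\PP (N/NP)/NP NP NP
CKY chart[0,8] = {NP}; S ∉ chart

NO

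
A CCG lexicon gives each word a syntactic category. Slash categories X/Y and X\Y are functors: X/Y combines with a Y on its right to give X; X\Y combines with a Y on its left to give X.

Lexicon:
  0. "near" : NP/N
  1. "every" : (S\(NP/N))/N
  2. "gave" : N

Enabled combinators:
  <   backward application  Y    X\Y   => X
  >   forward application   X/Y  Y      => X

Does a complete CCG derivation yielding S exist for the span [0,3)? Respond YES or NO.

YES

[0,3] S   <
  [0,1] "near" : NP/N
  [1,3] S\(NP/N)   >
    [1,2] "every" : (S\(NP/N))/N
    [2,3] "gave" : N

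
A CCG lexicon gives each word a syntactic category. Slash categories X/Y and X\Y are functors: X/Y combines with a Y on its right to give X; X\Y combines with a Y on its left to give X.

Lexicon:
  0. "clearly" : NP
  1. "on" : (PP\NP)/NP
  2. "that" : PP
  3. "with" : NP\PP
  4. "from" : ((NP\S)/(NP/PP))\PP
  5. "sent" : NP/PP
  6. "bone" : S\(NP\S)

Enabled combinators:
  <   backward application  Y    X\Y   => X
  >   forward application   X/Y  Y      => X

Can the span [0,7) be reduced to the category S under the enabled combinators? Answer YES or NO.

[0,7] S   <
  [0,6] NP\S   >
    [0,5] (NP\S)/(NP/PP)   <
      [0,4] PP   <
        [0,1] "clearly" : NP
        [1,4] PP\NP   >
          [1,2] "on" : (PP\NP)/NP
          [2,4] NP   <
            [2,3] "that" : PP
            [3,4] "with" : NP\PP
      [4,5] "from" : ((NP\S)/(NP/PP))\PP
    [5,6] "sent" : NP/PP
  [6,7] "bone" : S\(NP\S)

YES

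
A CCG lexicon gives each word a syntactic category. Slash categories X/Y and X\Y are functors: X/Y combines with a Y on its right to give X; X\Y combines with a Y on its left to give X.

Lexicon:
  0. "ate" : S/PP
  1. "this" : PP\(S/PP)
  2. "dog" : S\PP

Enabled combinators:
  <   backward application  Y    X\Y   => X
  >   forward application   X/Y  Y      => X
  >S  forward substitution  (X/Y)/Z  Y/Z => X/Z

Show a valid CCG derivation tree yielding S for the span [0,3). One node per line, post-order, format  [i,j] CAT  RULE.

[0,1] S/PP  lex  "ate"
[1,2] PP\(S/PP)  lex  "this"
[0,2] PP  <  k=1
[2,3] S\PP  lex  "dog"
[0,3] S  <  k=2

[0,3] S   <
  [0,2] PP   <
    [0,1] "ate" : S/PP
    [1,2] "this" : PP\(S/PP)
  [2,3] "dog" : S\PP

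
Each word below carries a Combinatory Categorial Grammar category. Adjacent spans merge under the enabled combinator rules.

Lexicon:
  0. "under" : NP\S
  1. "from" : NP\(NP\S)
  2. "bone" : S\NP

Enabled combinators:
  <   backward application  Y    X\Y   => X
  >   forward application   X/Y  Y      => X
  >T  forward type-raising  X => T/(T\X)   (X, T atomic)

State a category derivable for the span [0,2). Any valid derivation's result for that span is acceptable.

NP

[0,3] S   <
  [0,2] NP   <
    [0,1] "under" : NP\S
    [1,2] "from" : NP\(NP\S)
  [2,3] "bone" : S\NP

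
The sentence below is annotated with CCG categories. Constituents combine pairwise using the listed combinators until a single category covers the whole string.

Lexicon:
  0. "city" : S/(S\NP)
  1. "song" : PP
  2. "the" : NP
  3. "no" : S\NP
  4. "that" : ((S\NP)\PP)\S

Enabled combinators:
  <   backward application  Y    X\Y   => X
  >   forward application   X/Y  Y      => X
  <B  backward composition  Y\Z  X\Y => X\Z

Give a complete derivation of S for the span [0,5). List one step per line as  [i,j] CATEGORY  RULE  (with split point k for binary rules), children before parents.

[0,1] S/(S\NP)  lex  "city"
[1,2] PP  lex  "song"
[2,3] NP  lex  "the"
[3,4] S\NP  lex  "no"
[2,4] S  <  k=3
[4,5] ((S\NP)\PP)\S  lex  "that"
[2,5] (S\NP)\PP  <  k=4
[1,5] S\NP  <  k=2
[0,5] S  >  k=1

[0,5] S   >
  [0,1] "city" : S/(S\NP)
  [1,5] S\NP   <
    [1,2] "song" : PP
    [2,5] (S\NP)\PP   <
      [2,4] S   <
        [2,3] "the" : NP
        [3,4] "no" : S\NP
      [4,5] "that" : ((S\NP)\PP)\S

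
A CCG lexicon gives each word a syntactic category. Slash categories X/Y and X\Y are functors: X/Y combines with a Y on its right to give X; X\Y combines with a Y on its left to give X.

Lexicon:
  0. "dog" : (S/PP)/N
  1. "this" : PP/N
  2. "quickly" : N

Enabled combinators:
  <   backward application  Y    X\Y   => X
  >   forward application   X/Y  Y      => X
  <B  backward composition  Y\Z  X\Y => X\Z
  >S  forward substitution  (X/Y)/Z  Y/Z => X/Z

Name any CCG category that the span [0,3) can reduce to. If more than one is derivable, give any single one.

[0,3] S   >
  [0,2] S/N   >S
    [0,1] "dog" : (S/PP)/N
    [1,2] "this" : PP/N
  [2,3] "quickly" : N

S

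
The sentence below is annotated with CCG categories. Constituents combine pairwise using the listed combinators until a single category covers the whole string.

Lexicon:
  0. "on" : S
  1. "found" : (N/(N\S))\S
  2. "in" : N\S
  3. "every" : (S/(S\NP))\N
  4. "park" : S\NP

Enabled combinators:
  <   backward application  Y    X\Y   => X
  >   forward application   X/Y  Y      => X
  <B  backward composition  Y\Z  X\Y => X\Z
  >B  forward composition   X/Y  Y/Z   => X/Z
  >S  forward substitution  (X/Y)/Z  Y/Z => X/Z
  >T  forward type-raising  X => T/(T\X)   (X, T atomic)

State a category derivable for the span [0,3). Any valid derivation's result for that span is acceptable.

N

[0,5] S   >
  [0,4] S/(S\NP)   <
    [0,3] N   >
      [0,2] N/(N\S)   <
        [0,1] "on" : S
        [1,2] "found" : (N/(N\S))\S
      [2,3] "in" : N\S
    [3,4] "every" : (S/(S\NP))\N
  [4,5] "park" : S\NP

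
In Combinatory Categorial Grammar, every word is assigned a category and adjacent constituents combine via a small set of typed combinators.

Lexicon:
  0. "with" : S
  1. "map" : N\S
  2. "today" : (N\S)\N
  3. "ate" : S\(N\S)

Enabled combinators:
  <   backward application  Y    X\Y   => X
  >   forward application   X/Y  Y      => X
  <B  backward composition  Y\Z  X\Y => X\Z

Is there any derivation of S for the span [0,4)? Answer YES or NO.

[0,4] S   <
  [0,3] N\S   <
    [0,2] N   <
      [0,1] "with" : S
      [1,2] "map" : N\S
    [2,3] "today" : (N\S)\N
  [3,4] "ate" : S\(N\S)

YES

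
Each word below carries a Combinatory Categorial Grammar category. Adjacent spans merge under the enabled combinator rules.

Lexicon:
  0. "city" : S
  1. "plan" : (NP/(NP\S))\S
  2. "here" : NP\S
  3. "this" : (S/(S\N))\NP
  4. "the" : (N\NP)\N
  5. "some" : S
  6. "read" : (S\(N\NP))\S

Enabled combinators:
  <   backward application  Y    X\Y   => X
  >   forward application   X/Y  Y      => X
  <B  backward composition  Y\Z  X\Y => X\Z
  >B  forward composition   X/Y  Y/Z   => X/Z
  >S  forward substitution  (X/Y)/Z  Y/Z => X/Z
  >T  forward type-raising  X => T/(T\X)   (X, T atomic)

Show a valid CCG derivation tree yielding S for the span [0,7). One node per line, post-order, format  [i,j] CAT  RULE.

[0,7] S   >
  [0,4] S/(S\N)   <
    [0,3] NP   >
      [0,2] NP/(NP\S)   <
        [0,1] "city" : S
        [1,2] "plan" : (NP/(NP\S))\S
      [2,3] "here" : NP\S
    [3,4] "this" : (S/(S\N))\NP
  [4,7] S\N   <B
    [4,5] "the" : (N\NP)\N
    [5,7] S\(N\NP)   <
      [5,6] "some" : S
      [6,7] "read" : (S\(N\NP))\S

[0,1] S  lex  "city"
[1,2] (NP/(NP\S))\S  lex  "plan"
[0,2] NP/(NP\S)  <  k=1
[2,3] NP\S  lex  "here"
[0,3] NP  >  k=2
[3,4] (S/(S\N))\NP  lex  "this"
[0,4] S/(S\N)  <  k=3
[4,5] (N\NP)\N  lex  "the"
[5,6] S  lex  "some"
[6,7] (S\(N\NP))\S  lex  "read"
[5,7] S\(N\NP)  <  k=6
[4,7] S\N  <B  k=5
[0,7] S  >  k=4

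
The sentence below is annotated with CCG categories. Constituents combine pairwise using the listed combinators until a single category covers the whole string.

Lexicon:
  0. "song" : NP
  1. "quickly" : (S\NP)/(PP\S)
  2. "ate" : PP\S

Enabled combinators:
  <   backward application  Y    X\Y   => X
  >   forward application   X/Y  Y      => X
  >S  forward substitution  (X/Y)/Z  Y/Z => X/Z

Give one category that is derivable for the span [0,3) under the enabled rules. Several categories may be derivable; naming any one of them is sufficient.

[0,3] S   <
  [0,1] "song" : NP
  [1,3] S\NP   >
    [1,2] "quickly" : (S\NP)/(PP\S)
    [2,3] "ate" : PP\S

S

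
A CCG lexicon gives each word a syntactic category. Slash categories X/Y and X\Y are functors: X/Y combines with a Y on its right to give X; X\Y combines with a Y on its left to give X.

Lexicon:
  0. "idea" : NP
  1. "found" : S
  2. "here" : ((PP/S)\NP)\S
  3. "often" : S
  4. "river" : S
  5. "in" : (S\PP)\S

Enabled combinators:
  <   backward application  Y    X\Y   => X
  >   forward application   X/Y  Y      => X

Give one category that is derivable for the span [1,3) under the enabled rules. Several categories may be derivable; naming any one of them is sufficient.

[0,6] S   <
  [0,4] PP   >
    [0,3] PP/S   <
      [0,1] "idea" : NP
      [1,3] (PP/S)\NP   <
        [1,2] "found" : S
        [2,3] "here" : ((PP/S)\NP)\S
    [3,4] "often" : S
  [4,6] S\PP   <
    [4,5] "river" : S
    [5,6] "in" : (S\PP)\S

(PP/S)\NP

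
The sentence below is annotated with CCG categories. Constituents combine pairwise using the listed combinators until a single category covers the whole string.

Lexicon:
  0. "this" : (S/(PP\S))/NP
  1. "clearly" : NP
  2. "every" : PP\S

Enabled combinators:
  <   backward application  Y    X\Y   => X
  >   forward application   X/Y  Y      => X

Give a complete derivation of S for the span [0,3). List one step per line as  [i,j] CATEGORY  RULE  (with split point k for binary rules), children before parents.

[0,1] (S/(PP\S))/NP  lex  "this"
[1,2] NP  lex  "clearly"
[0,2] S/(PP\S)  >  k=1
[2,3] PP\S  lex  "every"
[0,3] S  >  k=2

[0,3] S   >
  [0,2] S/(PP\S)   >
    [0,1] "this" : (S/(PP\S))/NP
    [1,2] "clearly" : NP
  [2,3] "every" : PP\S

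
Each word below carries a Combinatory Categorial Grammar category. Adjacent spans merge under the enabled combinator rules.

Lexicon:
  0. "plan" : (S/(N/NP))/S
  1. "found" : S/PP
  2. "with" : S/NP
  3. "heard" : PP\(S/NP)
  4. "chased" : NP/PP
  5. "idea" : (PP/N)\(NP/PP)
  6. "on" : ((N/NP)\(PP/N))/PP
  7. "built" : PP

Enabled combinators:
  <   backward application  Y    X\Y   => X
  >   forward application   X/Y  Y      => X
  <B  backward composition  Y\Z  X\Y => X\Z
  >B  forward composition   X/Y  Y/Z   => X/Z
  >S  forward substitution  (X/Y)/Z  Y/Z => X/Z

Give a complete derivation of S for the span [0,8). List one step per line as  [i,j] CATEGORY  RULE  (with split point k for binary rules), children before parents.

[0,1] (S/(N/NP))/S  lex  "plan"
[1,2] S/PP  lex  "found"
[2,3] S/NP  lex  "with"
[3,4] PP\(S/NP)  lex  "heard"
[2,4] PP  <  k=3
[1,4] S  >  k=2
[0,4] S/(N/NP)  >  k=1
[4,5] NP/PP  lex  "chased"
[5,6] (PP/N)\(NP/PP)  lex  "idea"
[4,6] PP/N  <  k=5
[6,7] ((N/NP)\(PP/N))/PP  lex  "on"
[7,8] PP  lex  "built"
[6,8] (N/NP)\(PP/N)  >  k=7
[4,8] N/NP  <  k=6
[0,8] S  >  k=4

[0,8] S   >
  [0,4] S/(N/NP)   >
    [0,1] "plan" : (S/(N/NP))/S
    [1,4] S   >
      [1,2] "found" : S/PP
      [2,4] PP   <
        [2,3] "with" : S/NP
        [3,4] "heard" : PP\(S/NP)
  [4,8] N/NP   <
    [4,6] PP/N   <
      [4,5] "chased" : NP/PP
      [5,6] "idea" : (PP/N)\(NP/PP)
    [6,8] (N/NP)\(PP/N)   >
      [6,7] "on" : ((N/NP)\(PP/N))/PP
      [7,8] "built" : PP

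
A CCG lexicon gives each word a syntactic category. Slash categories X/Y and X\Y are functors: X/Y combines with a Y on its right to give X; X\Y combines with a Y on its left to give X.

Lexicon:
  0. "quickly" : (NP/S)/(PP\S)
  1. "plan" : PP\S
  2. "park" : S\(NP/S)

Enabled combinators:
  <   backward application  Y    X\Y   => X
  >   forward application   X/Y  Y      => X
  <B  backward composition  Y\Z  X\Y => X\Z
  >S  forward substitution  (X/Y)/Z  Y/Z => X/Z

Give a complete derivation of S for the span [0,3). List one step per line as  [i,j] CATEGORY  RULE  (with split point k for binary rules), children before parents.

[0,3] S   <
  [0,2] NP/S   >
    [0,1] "quickly" : (NP/S)/(PP\S)
    [1,2] "plan" : PP\S
  [2,3] "park" : S\(NP/S)

[0,1] (NP/S)/(PP\S)  lex  "quickly"
[1,2] PP\S  lex  "plan"
[0,2] NP/S  >  k=1
[2,3] S\(NP/S)  lex  "park"
[0,3] S  <  k=2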